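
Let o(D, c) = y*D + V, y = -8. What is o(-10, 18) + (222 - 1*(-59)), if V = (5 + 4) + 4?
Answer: 374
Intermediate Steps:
V = 13 (V = 9 + 4 = 13)
o(D, c) = 13 - 8*D (o(D, c) = -8*D + 13 = 13 - 8*D)
o(-10, 18) + (222 - 1*(-59)) = (13 - 8*(-10)) + (222 - 1*(-59)) = (13 + 80) + (222 + 59) = 93 + 281 = 374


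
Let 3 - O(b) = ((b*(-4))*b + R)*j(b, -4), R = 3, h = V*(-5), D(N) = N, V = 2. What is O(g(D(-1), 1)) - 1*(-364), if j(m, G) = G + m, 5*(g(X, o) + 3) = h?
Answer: -506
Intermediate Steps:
h = -10 (h = 2*(-5) = -10)
g(X, o) = -5 (g(X, o) = -3 + (⅕)*(-10) = -3 - 2 = -5)
O(b) = 3 - (-4 + b)*(3 - 4*b²) (O(b) = 3 - ((b*(-4))*b + 3)*(-4 + b) = 3 - ((-4*b)*b + 3)*(-4 + b) = 3 - (-4*b² + 3)*(-4 + b) = 3 - (3 - 4*b²)*(-4 + b) = 3 - (-4 + b)*(3 - 4*b²))
O(g(D(-1), 1)) - 1*(-364) = (15 - 3*(-5) + 4*(-5)²*(-4 - 5)) - 1*(-364) = (15 + 15 + 4*25*(-9)) + 364 = (15 + 15 - 900) + 364 = -870 + 364 = -506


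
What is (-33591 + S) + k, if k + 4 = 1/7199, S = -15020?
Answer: -349979384/7199 ≈ -48615.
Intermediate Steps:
k = -28795/7199 (k = -4 + 1/7199 = -28795/7199 ≈ -3.9999)
(-33591 + S) + k = (-33591 - 15020) - 28795/7199 = -48611 - 28795/7199 = -349979384/7199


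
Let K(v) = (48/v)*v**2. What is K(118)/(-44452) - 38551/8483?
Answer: -440429191/94271579 ≈ -4.6719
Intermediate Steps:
K(v) = 48*v
K(118)/(-44452) - 38551/8483 = (48*118)/(-44452) - 38551/8483 = 5664*(-1/44452) - 38551*1/8483 = -1416/11113 - 38551/8483 = -440429191/94271579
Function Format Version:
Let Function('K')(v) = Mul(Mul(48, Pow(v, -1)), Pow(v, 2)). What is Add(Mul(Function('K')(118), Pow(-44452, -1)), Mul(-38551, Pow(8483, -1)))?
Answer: Rational(-440429191, 94271579) ≈ -4.6719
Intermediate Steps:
Function('K')(v) = Mul(48, v)
Add(Mul(Function('K')(118), Pow(-44452, -1)), Mul(-38551, Pow(8483, -1))) = Add(Mul(Mul(48, 118), Pow(-44452, -1)), Mul(-38551, Pow(8483, -1))) = Add(Mul(5664, Rational(-1, 44452)), Mul(-38551, Rational(1, 8483))) = Add(Rational(-1416, 11113), Rational(-38551, 8483)) = Rational(-440429191, 94271579)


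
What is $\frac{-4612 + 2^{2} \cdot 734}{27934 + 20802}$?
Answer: $- \frac{419}{12184} \approx -0.034389$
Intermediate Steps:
$\frac{-4612 + 2^{2} \cdot 734}{27934 + 20802} = \frac{-4612 + 4 \cdot 734}{48736} = \left(-4612 + 2936\right) \frac{1}{48736} = \left(-1676\right) \frac{1}{48736} = - \frac{419}{12184}$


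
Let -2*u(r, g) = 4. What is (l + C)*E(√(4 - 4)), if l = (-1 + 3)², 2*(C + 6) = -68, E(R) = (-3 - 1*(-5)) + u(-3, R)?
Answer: 0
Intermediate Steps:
u(r, g) = -2 (u(r, g) = -½*4 = -2)
E(R) = 0 (E(R) = (-3 - 1*(-5)) - 2 = (-3 + 5) - 2 = 2 - 2 = 0)
C = -40 (C = -6 + (½)*(-68) = -6 - 34 = -40)
l = 4 (l = 2² = 4)
(l + C)*E(√(4 - 4)) = (4 - 40)*0 = -36*0 = 0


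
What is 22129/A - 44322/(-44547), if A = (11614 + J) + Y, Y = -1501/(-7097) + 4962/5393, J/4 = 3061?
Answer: 26068057190625391/13559918054732225 ≈ 1.9224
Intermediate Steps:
J = 12244 (J = 4*3061 = 12244)
Y = 43310207/38274121 (Y = -1501*(-1/7097) + 4962*(1/5393) = 1501/7097 + 4962/5393 = 43310207/38274121 ≈ 1.1316)
A = 913187289025/38274121 (A = (11614 + 12244) + 43310207/38274121 = 23858 + 43310207/38274121 = 913187289025/38274121 ≈ 23859.)
22129/A - 44322/(-44547) = 22129/(913187289025/38274121) - 44322/(-44547) = 22129*(38274121/913187289025) - 44322*(-1/44547) = 846968023609/913187289025 + 14774/14849 = 26068057190625391/13559918054732225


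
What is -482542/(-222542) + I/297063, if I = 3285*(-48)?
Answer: 6014163977/3672721897 ≈ 1.6375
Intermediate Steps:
I = -157680
-482542/(-222542) + I/297063 = -482542/(-222542) - 157680/297063 = -482542*(-1/222542) - 157680*1/297063 = 241271/111271 - 17520/33007 = 6014163977/3672721897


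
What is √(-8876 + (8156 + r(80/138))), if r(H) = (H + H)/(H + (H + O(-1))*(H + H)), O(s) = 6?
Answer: I*√687126054/977 ≈ 26.83*I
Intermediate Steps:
r(H) = 2*H/(H + 2*H*(6 + H)) (r(H) = (H + H)/(H + (H + 6)*(H + H)) = (2*H)/(H + (6 + H)*(2*H)) = (2*H)/(H + 2*H*(6 + H)) = 2*H/(H + 2*H*(6 + H)))
√(-8876 + (8156 + r(80/138))) = √(-8876 + (8156 + 2/(13 + 2*(80/138)))) = √(-8876 + (8156 + 2/(13 + 2*(80*(1/138))))) = √(-8876 + (8156 + 2/(13 + 2*(40/69)))) = √(-8876 + (8156 + 2/(13 + 80/69))) = √(-8876 + (8156 + 2/(977/69))) = √(-8876 + (8156 + 2*(69/977))) = √(-8876 + (8156 + 138/977)) = √(-8876 + 7968550/977) = √(-703302/977) = I*√687126054/977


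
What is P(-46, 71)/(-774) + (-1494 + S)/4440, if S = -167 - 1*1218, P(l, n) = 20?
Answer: -386191/572760 ≈ -0.67426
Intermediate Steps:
S = -1385 (S = -167 - 1218 = -1385)
P(-46, 71)/(-774) + (-1494 + S)/4440 = 20/(-774) + (-1494 - 1385)/4440 = 20*(-1/774) - 2879*1/4440 = -10/387 - 2879/4440 = -386191/572760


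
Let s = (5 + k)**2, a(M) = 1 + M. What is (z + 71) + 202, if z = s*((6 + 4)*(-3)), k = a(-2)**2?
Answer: -807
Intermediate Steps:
k = 1 (k = (1 - 2)**2 = (-1)**2 = 1)
s = 36 (s = (5 + 1)**2 = 6**2 = 36)
z = -1080 (z = 36*((6 + 4)*(-3)) = 36*(10*(-3)) = 36*(-30) = -1080)
(z + 71) + 202 = (-1080 + 71) + 202 = -1009 + 202 = -807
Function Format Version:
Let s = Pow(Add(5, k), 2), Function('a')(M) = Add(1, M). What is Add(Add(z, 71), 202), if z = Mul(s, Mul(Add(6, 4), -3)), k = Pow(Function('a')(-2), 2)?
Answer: -807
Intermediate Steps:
k = 1 (k = Pow(Add(1, -2), 2) = Pow(-1, 2) = 1)
s = 36 (s = Pow(Add(5, 1), 2) = Pow(6, 2) = 36)
z = -1080 (z = Mul(36, Mul(Add(6, 4), -3)) = Mul(36, Mul(10, -3)) = Mul(36, -30) = -1080)
Add(Add(z, 71), 202) = Add(Add(-1080, 71), 202) = Add(-1009, 202) = -807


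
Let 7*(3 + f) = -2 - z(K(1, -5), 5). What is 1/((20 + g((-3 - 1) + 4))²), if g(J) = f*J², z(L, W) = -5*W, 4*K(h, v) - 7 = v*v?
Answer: 1/400 ≈ 0.0025000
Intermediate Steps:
K(h, v) = 7/4 + v²/4 (K(h, v) = 7/4 + (v*v)/4 = 7/4 + v²/4)
f = 2/7 (f = -3 + (-2 - (-5)*5)/7 = -3 + (-2 - 1*(-25))/7 = -3 + (-2 + 25)/7 = -3 + (⅐)*23 = -3 + 23/7 = 2/7 ≈ 0.28571)
g(J) = 2*J²/7
1/((20 + g((-3 - 1) + 4))²) = 1/((20 + 2*((-3 - 1) + 4)²/7)²) = 1/((20 + 2*(-4 + 4)²/7)²) = 1/((20 + (2/7)*0²)²) = 1/((20 + (2/7)*0)²) = 1/((20 + 0)²) = 1/(20²) = 1/400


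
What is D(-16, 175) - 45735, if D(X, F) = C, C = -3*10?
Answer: -45765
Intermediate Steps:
C = -30
D(X, F) = -30
D(-16, 175) - 45735 = -30 - 45735 = -45765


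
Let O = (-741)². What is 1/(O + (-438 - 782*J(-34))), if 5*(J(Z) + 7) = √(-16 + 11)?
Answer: 2770585/1535228859969 + 782*I*√5/1535228859969 ≈ 1.8047e-6 + 1.139e-9*I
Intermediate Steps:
J(Z) = -7 + I*√5/5 (J(Z) = -7 + √(-16 + 11)/5 = -7 + √(-5)/5 = -7 + (I*√5)/5 = -7 + I*√5/5)
O = 549081
1/(O + (-438 - 782*J(-34))) = 1/(549081 + (-438 - 782*(-7 + I*√5/5))) = 1/(549081 + (-438 + (5474 - 782*I*√5/5))) = 1/(549081 + (5036 - 782*I*√5/5)) = 1/(554117 - 782*I*√5/5)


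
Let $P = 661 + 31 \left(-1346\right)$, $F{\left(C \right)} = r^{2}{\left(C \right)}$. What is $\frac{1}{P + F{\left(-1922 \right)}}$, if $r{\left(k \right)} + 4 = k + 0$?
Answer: $\frac{1}{3668411} \approx 2.726 \cdot 10^{-7}$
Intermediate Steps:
$r{\left(k \right)} = -4 + k$ ($r{\left(k \right)} = -4 + \left(k + 0\right) = -4 + k$)
$F{\left(C \right)} = \left(-4 + C\right)^{2}$
$P = -41065$ ($P = 661 - 41726 = -41065$)
$\frac{1}{P + F{\left(-1922 \right)}} = \frac{1}{-41065 + \left(-4 - 1922\right)^{2}} = \frac{1}{-41065 + \left(-1926\right)^{2}} = \frac{1}{-41065 + 3709476} = \frac{1}{3668411}$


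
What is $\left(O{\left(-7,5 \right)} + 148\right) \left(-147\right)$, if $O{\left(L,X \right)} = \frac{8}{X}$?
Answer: $- \frac{109956}{5} \approx -21991.0$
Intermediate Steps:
$\left(O{\left(-7,5 \right)} + 148\right) \left(-147\right) = \left(\frac{8}{5} + 148\right) \left(-147\right) = \frac{748}{5} \left(-147\right) = - \frac{109956}{5}$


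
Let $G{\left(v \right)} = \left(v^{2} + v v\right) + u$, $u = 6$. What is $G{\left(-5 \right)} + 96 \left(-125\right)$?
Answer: $-11944$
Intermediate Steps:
$G{\left(v \right)} = 6 + 2 v^{2}$ ($G{\left(v \right)} = \left(v^{2} + v v\right) + 6 = \left(v^{2} + v^{2}\right) + 6 = 2 v^{2} + 6 = 6 + 2 v^{2}$)
$G{\left(-5 \right)} + 96 \left(-125\right) = \left(6 + 2 \left(-5\right)^{2}\right) + 96 \left(-125\right) = \left(6 + 2 \cdot 25\right) - 12000 = \left(6 + 50\right) - 12000 = 56 - 12000 = -11944$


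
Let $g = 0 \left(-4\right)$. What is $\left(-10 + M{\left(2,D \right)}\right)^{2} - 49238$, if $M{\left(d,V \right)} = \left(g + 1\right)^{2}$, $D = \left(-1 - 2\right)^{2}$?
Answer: $-49157$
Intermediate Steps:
$g = 0$
$D = 9$ ($D = \left(-3\right)^{2} = 9$)
$M{\left(d,V \right)} = 1$ ($M{\left(d,V \right)} = \left(0 + 1\right)^{2} = 1^{2} = 1$)
$\left(-10 + M{\left(2,D \right)}\right)^{2} - 49238 = \left(-10 + 1\right)^{2} - 49238 = \left(-9\right)^{2} - 49238 = 81 - 49238 = -49157$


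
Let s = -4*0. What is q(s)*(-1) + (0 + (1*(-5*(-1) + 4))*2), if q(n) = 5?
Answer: 13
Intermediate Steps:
s = 0
q(s)*(-1) + (0 + (1*(-5*(-1) + 4))*2) = 5*(-1) + (0 + (1*(-5*(-1) + 4))*2) = -5 + (0 + (1*(5 + 4))*2) = -5 + (0 + (1*9)*2) = -5 + (0 + 9*2) = -5 + (0 + 18) = -5 + 18 = 13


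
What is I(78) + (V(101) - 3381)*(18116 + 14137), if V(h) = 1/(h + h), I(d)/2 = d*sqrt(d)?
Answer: -22027541133/202 + 156*sqrt(78) ≈ -1.0905e+8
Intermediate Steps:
I(d) = 2*d**(3/2) (I(d) = 2*(d*sqrt(d)) = 2*d**(3/2))
V(h) = 1/(2*h)
I(78) + (V(101) - 3381)*(18116 + 14137) = 2*78**(3/2) + ((1/2)/101 - 3381)*(18116 + 14137) = 2*(78*sqrt(78)) + ((1/2)*(1/101) - 3381)*32253 = 156*sqrt(78) + (1/202 - 3381)*32253 = 156*sqrt(78) - 682961/202*32253 = 156*sqrt(78) - 22027541133/202 = -22027541133/202 + 156*sqrt(78)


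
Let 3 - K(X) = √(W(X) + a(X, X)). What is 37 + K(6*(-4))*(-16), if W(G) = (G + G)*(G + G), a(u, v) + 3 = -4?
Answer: -11 + 16*√2297 ≈ 755.83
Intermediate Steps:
a(u, v) = -7 (a(u, v) = -3 - 4 = -7)
W(G) = 4*G² (W(G) = (2*G)*(2*G) = 4*G²)
K(X) = 3 - √(-7 + 4*X²) (K(X) = 3 - √(4*X² - 7) = 3 - √(-7 + 4*X²))
37 + K(6*(-4))*(-16) = 37 + (3 - √(-7 + 4*(6*(-4))²))*(-16) = 37 + (3 - √(-7 + 4*(-24)²))*(-16) = 37 + (3 - √(-7 + 4*576))*(-16) = 37 + (3 - √(-7 + 2304))*(-16) = 37 + (3 - √2297)*(-16) = 37 + (-48 + 16*√2297) = -11 + 16*√2297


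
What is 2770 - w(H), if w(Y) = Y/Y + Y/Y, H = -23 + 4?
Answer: 2768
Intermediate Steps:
H = -19
w(Y) = 2 (w(Y) = 1 + 1 = 2)
2770 - w(H) = 2770 - 1*2 = 2770 - 2 = 2768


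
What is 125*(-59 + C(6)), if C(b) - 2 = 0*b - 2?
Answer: -7375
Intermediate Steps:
C(b) = 0 (C(b) = 2 + (0*b - 2) = 2 + (0 - 2) = 2 - 2 = 0)
125*(-59 + C(6)) = 125*(-59 + 0) = 125*(-59) = -7375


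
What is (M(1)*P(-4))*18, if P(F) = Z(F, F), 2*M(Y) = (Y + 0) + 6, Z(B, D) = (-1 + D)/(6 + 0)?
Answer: -105/2 ≈ -52.500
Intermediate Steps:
Z(B, D) = -⅙ + D/6 (Z(B, D) = (-1 + D)/6 = (-1 + D)*(⅙) = -⅙ + D/6)
M(Y) = 3 + Y/2 (M(Y) = ((Y + 0) + 6)/2 = (Y + 6)/2 = (6 + Y)/2 = 3 + Y/2)
P(F) = -⅙ + F/6
(M(1)*P(-4))*18 = ((3 + (½)*1)*(-⅙ + (⅙)*(-4)))*18 = ((3 + ½)*(-⅙ - ⅔))*18 = ((7/2)*(-⅚))*18 = -35/12*18 = -105/2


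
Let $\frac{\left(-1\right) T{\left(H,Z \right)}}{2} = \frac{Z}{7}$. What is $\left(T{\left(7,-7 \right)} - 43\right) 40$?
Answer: $-1640$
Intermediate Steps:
$T{\left(H,Z \right)} = - \frac{2 Z}{7}$ ($T{\left(H,Z \right)} = - 2 \frac{Z}{7} = - \frac{2 Z}{7}$)
$\left(T{\left(7,-7 \right)} - 43\right) 40 = \left(\left(- \frac{2}{7}\right) \left(-7\right) - 43\right) 40 = \left(2 - 43\right) 40 = \left(-41\right) 40 = -1640$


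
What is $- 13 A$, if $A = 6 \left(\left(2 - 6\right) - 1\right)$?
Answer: $390$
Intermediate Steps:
$A = -30$ ($A = 6 \left(\left(2 - 6\right) - 1\right) = 6 \left(-4 - 1\right) = 6 \left(-5\right) = -30$)
$- 13 A = \left(-13\right) \left(-30\right) = 390$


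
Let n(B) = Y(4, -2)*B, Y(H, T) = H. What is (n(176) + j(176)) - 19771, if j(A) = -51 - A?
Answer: -19294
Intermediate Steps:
n(B) = 4*B
(n(176) + j(176)) - 19771 = (4*176 + (-51 - 1*176)) - 19771 = (704 + (-51 - 176)) - 19771 = (704 - 227) - 19771 = 477 - 19771 = -19294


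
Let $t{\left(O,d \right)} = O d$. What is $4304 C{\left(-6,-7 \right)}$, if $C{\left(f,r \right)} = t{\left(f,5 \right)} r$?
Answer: $903840$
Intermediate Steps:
$C{\left(f,r \right)} = 5 f r$ ($C{\left(f,r \right)} = f 5 r = 5 f r$)
$4304 C{\left(-6,-7 \right)} = 4304 \cdot 5 \left(-6\right) \left(-7\right) = 4304 \cdot 210 = 903840$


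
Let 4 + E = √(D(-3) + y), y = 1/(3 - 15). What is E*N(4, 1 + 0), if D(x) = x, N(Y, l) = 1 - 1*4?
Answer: 12 - I*√111/2 ≈ 12.0 - 5.2678*I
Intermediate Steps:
N(Y, l) = -3 (N(Y, l) = 1 - 4 = -3)
y = -1/12 (y = 1/(-12) = -1/12 ≈ -0.083333)
E = -4 + I*√111/6 (E = -4 + √(-3 - 1/12) = -4 + √(-37/12) = -4 + I*√111/6 ≈ -4.0 + 1.7559*I)
E*N(4, 1 + 0) = (-4 + I*√111/6)*(-3) = 12 - I*√111/2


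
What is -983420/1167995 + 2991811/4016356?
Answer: -91068905715/938216745244 ≈ -0.097066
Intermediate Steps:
-983420/1167995 + 2991811/4016356 = -983420*1/1167995 + 2991811*(1/4016356) = -196684/233599 + 2991811/4016356 = -91068905715/938216745244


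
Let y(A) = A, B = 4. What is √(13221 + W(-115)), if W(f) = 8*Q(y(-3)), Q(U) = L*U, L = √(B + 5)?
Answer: 3*√1461 ≈ 114.67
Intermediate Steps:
L = 3 (L = √(4 + 5) = √9 = 3)
Q(U) = 3*U
W(f) = -72 (W(f) = 8*(3*(-3)) = 8*(-9) = -72)
√(13221 + W(-115)) = √(13221 - 72) = √13149 = 3*√1461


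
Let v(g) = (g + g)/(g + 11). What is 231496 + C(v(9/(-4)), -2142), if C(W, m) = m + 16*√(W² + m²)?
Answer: 229354 + 288*√17347226/35 ≈ 2.6363e+5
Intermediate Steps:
v(g) = 2*g/(11 + g) (v(g) = (2*g)/(11 + g) = 2*g/(11 + g))
231496 + C(v(9/(-4)), -2142) = 231496 + (-2142 + 16*√((2*(9/(-4))/(11 + 9/(-4)))² + (-2142)²)) = 231496 + (-2142 + 16*√((2*(9*(-¼))/(11 + 9*(-¼)))² + 4588164)) = 231496 + (-2142 + 16*√((2*(-9/4)/(11 - 9/4))² + 4588164)) = 231496 + (-2142 + 16*√((2*(-9/4)/(35/4))² + 4588164)) = 231496 + (-2142 + 16*√((2*(-9/4)*(4/35))² + 4588164)) = 231496 + (-2142 + 16*√((-18/35)² + 4588164)) = 231496 + (-2142 + 16*√(324/1225 + 4588164)) = 231496 + (-2142 + 16*√(5620501224/1225)) = 231496 + (-2142 + 16*(18*√17347226/35)) = 231496 + (-2142 + 288*√17347226/35) = 229354 + 288*√17347226/35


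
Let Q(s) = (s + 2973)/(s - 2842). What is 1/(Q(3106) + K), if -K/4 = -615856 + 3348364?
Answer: -264/2885522369 ≈ -9.1491e-8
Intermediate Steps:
Q(s) = (2973 + s)/(-2842 + s)
K = -10930032 (K = -4*(-615856 + 3348364) = -4*2732508 = -10930032)
1/(Q(3106) + K) = 1/((2973 + 3106)/(-2842 + 3106) - 10930032) = 1/(6079/264 - 10930032) = 1/(-2885522369/264) = -264/2885522369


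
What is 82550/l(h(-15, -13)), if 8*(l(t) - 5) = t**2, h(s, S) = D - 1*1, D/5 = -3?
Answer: 82550/37 ≈ 2231.1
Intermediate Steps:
D = -15 (D = 5*(-3) = -15)
h(s, S) = -16 (h(s, S) = -15 - 1*1 = -15 - 1 = -16)
l(t) = 5 + t**2/8
82550/l(h(-15, -13)) = 82550/(5 + (1/8)*(-16)**2) = 82550/(5 + (1/8)*256) = 82550/(5 + 32) = 82550/37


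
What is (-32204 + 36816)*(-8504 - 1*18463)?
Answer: -124371804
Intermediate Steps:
(-32204 + 36816)*(-8504 - 1*18463) = 4612*(-8504 - 18463) = 4612*(-26967) = -124371804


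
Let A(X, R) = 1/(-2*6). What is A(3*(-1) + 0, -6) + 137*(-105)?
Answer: -172621/12 ≈ -14385.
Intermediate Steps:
A(X, R) = -1/12 (A(X, R) = 1/(-12) = -1/12)
A(3*(-1) + 0, -6) + 137*(-105) = -1/12 + 137*(-105) = -1/12 - 14385 = -172621/12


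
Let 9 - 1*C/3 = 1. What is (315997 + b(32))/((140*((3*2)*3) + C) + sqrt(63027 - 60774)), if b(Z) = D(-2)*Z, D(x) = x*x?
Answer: 268074000/2156561 - 105375*sqrt(2253)/2156561 ≈ 121.99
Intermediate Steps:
D(x) = x**2
C = 24 (C = 27 - 3*1 = 27 - 3 = 24)
b(Z) = 4*Z (b(Z) = (-2)**2*Z = 4*Z)
(315997 + b(32))/((140*((3*2)*3) + C) + sqrt(63027 - 60774)) = (315997 + 4*32)/((140*((3*2)*3) + 24) + sqrt(63027 - 60774)) = (315997 + 128)/((140*(6*3) + 24) + sqrt(2253)) = 316125/((140*18 + 24) + sqrt(2253)) = 316125/((2520 + 24) + sqrt(2253)) = 316125/(2544 + sqrt(2253))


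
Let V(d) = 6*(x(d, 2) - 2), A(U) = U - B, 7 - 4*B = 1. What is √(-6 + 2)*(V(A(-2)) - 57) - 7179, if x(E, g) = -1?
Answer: -7179 - 150*I ≈ -7179.0 - 150.0*I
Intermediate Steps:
B = 3/2 (B = 7/4 - ¼*1 = 7/4 - ¼ = 3/2 ≈ 1.5000)
A(U) = -3/2 + U (A(U) = U - 1*3/2 = U - 3/2 = -3/2 + U)
V(d) = -18 (V(d) = 6*(-1 - 2) = 6*(-3) = -18)
√(-6 + 2)*(V(A(-2)) - 57) - 7179 = √(-6 + 2)*(-18 - 57) - 7179 = √(-4)*(-75) - 7179 = (2*I)*(-75) - 7179 = -150*I - 7179 = -7179 - 150*I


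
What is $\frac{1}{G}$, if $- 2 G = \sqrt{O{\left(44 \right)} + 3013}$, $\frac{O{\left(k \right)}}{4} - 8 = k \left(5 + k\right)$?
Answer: $- \frac{2 \sqrt{11669}}{11669} \approx -0.018515$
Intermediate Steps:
$O{\left(k \right)} = 32 + 4 k \left(5 + k\right)$
$G = - \frac{\sqrt{11669}}{2}$ ($G = - \frac{\sqrt{\left(32 + 4 \cdot 44^{2} + 20 \cdot 44\right) + 3013}}{2} = - \frac{\sqrt{\left(32 + 4 \cdot 1936 + 880\right) + 3013}}{2} = - \frac{\sqrt{\left(32 + 7744 + 880\right) + 3013}}{2} = - \frac{\sqrt{8656 + 3013}}{2} = - \frac{\sqrt{11669}}{2} \approx -54.012$)
$\frac{1}{G} = \frac{1}{\left(- \frac{1}{2}\right) \sqrt{11669}} = - \frac{2 \sqrt{11669}}{11669}$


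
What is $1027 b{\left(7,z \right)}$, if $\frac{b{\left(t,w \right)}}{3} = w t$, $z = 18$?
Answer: $388206$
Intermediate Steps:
$b{\left(t,w \right)} = 3 t w$ ($b{\left(t,w \right)} = 3 w t = 3 t w$)
$1027 b{\left(7,z \right)} = 1027 \cdot 3 \cdot 7 \cdot 18 = 1027 \cdot 378 = 388206$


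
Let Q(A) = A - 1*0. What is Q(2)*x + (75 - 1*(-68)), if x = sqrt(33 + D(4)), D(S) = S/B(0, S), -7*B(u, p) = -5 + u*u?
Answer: 143 + 2*sqrt(965)/5 ≈ 155.43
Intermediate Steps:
Q(A) = A (Q(A) = A + 0 = A)
B(u, p) = 5/7 - u**2/7 (B(u, p) = -(-5 + u*u)/7 = -(-5 + u**2)/7 = 5/7 - u**2/7)
D(S) = 7*S/5 (D(S) = S/(5/7 - 1/7*0**2) = S/(5/7 - 1/7*0) = S/(5/7 + 0) = S/(5/7) = S*(7/5) = 7*S/5)
x = sqrt(965)/5 (x = sqrt(33 + (7/5)*4) = sqrt(33 + 28/5) = sqrt(193/5) = sqrt(965)/5 ≈ 6.2129)
Q(2)*x + (75 - 1*(-68)) = 2*(sqrt(965)/5) + (75 - 1*(-68)) = 2*sqrt(965)/5 + (75 + 68) = 2*sqrt(965)/5 + 143 = 143 + 2*sqrt(965)/5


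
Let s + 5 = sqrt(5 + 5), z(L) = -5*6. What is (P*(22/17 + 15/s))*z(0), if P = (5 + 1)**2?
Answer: 68040/17 + 1080*sqrt(10) ≈ 7417.6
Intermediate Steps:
z(L) = -30
P = 36 (P = 6**2 = 36)
s = -5 + sqrt(10) (s = -5 + sqrt(5 + 5) = -5 + sqrt(10) ≈ -1.8377)
(P*(22/17 + 15/s))*z(0) = (36*(22/17 + 15/(-5 + sqrt(10))))*(-30) = (792/17 + 540/(-5 + sqrt(10)))*(-30) = -23760/17 - 16200/(-5 + sqrt(10))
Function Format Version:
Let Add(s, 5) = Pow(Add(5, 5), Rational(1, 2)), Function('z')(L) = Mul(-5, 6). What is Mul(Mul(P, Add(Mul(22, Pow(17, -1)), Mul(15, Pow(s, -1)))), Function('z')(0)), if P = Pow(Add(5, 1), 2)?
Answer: Add(Rational(68040, 17), Mul(1080, Pow(10, Rational(1, 2)))) ≈ 7417.6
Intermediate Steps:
Function('z')(L) = -30
P = 36 (P = Pow(6, 2) = 36)
s = Add(-5, Pow(10, Rational(1, 2))) (s = Add(-5, Pow(Add(5, 5), Rational(1, 2))) = Add(-5, Pow(10, Rational(1, 2))) ≈ -1.8377)
Mul(Mul(P, Add(Mul(22, Pow(17, -1)), Mul(15, Pow(s, -1)))), Function('z')(0)) = Mul(Mul(36, Add(Mul(22, Pow(17, -1)), Mul(15, Pow(Add(-5, Pow(10, Rational(1, 2))), -1)))), -30) = Mul(Mul(36, Add(Mul(22, Rational(1, 17)), Mul(15, Pow(Add(-5, Pow(10, Rational(1, 2))), -1)))), -30) = Mul(Mul(36, Add(Rational(22, 17), Mul(15, Pow(Add(-5, Pow(10, Rational(1, 2))), -1)))), -30) = Mul(Add(Rational(792, 17), Mul(540, Pow(Add(-5, Pow(10, Rational(1, 2))), -1))), -30) = Add(Rational(-23760, 17), Mul(-16200, Pow(Add(-5, Pow(10, Rational(1, 2))), -1)))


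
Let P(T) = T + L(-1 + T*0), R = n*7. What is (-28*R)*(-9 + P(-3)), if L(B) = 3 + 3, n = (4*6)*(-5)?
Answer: -141120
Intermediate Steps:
n = -120 (n = 24*(-5) = -120)
R = -840 (R = -120*7 = -840)
L(B) = 6
P(T) = 6 + T (P(T) = T + 6 = 6 + T)
(-28*R)*(-9 + P(-3)) = (-28*(-840))*(-9 + (6 - 3)) = 23520*(-9 + 3) = 23520*(-6) = -141120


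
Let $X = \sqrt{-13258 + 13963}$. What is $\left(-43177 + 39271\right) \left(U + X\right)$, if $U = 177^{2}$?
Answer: $-122371074 - 3906 \sqrt{705} \approx -1.2247 \cdot 10^{8}$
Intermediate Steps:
$X = \sqrt{705} \approx 26.552$
$U = 31329$
$\left(-43177 + 39271\right) \left(U + X\right) = \left(-43177 + 39271\right) \left(31329 + \sqrt{705}\right) = - 3906 \left(31329 + \sqrt{705}\right) = -122371074 - 3906 \sqrt{705}$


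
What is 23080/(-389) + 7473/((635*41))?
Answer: -597980803/10127615 ≈ -59.045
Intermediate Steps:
23080/(-389) + 7473/((635*41)) = 23080*(-1/389) + 7473/26035 = -23080/389 + 7473*(1/26035) = -23080/389 + 7473/26035 = -597980803/10127615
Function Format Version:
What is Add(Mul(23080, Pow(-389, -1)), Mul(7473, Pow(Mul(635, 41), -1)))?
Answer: Rational(-597980803, 10127615) ≈ -59.045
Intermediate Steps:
Add(Mul(23080, Pow(-389, -1)), Mul(7473, Pow(Mul(635, 41), -1))) = Add(Mul(23080, Rational(-1, 389)), Mul(7473, Pow(26035, -1))) = Add(Rational(-23080, 389), Mul(7473, Rational(1, 26035))) = Add(Rational(-23080, 389), Rational(7473, 26035)) = Rational(-597980803, 10127615)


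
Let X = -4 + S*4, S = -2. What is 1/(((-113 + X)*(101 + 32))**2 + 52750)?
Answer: 1/276443375 ≈ 3.6174e-9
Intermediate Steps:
X = -12 (X = -4 - 2*4 = -4 - 8 = -12)
1/(((-113 + X)*(101 + 32))**2 + 52750) = 1/(((-113 - 12)*(101 + 32))**2 + 52750) = 1/((-125*133)**2 + 52750) = 1/((-16625)**2 + 52750) = 1/(276390625 + 52750) = 1/276443375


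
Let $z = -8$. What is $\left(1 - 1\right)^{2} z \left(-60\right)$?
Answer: $0$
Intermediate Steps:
$\left(1 - 1\right)^{2} z \left(-60\right) = \left(1 - 1\right)^{2} \left(-8\right) \left(-60\right) = 0^{2} \left(-8\right) \left(-60\right) = 0 \left(-8\right) \left(-60\right) = 0 \left(-60\right) = 0$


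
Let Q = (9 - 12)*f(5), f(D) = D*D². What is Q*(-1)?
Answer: 375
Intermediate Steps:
f(D) = D³
Q = -375 (Q = (9 - 12)*5³ = -3*125 = -375)
Q*(-1) = -375*(-1) = 375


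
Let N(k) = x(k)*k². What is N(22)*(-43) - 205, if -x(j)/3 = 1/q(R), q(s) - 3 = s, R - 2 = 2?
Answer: 61001/7 ≈ 8714.4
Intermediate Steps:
R = 4 (R = 2 + 2 = 4)
q(s) = 3 + s
x(j) = -3/7 (x(j) = -3/(3 + 4) = -3/7)
N(k) = -3*k²/7
N(22)*(-43) - 205 = -3/7*22²*(-43) - 205 = -3/7*484*(-43) - 205 = -1452/7*(-43) - 205 = 62436/7 - 205 = 61001/7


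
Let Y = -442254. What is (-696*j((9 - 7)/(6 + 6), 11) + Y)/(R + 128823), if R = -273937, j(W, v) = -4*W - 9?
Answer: 217763/72557 ≈ 3.0013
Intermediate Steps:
j(W, v) = -9 - 4*W
(-696*j((9 - 7)/(6 + 6), 11) + Y)/(R + 128823) = (-696*(-9 - 4*(9 - 7)/(6 + 6)) - 442254)/(-273937 + 128823) = (-696*(-9 - 8/12) - 442254)/(-145114) = (-696*(-9 - 8/12) - 442254)*(-1/145114) = (-696*(-9 - 4*⅙) - 442254)*(-1/145114) = (-696*(-9 - ⅔) - 442254)*(-1/145114) = (-696*(-29/3) - 442254)*(-1/145114) = (6728 - 442254)*(-1/145114) = -435526*(-1/145114) = 217763/72557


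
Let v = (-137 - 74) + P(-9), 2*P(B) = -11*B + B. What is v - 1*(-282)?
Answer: 116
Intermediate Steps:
P(B) = -5*B (P(B) = (-11*B + B)/2 = (-10*B)/2 = -5*B)
v = -166 (v = (-137 - 74) - 5*(-9) = -211 + 45 = -166)
v - 1*(-282) = -166 - 1*(-282) = -166 + 282 = 116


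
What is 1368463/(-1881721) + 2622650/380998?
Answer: 2206856957288/358465968779 ≈ 6.1564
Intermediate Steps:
1368463/(-1881721) + 2622650/380998 = 1368463*(-1/1881721) + 2622650*(1/380998) = -1368463/1881721 + 1311325/190499 = 2206856957288/358465968779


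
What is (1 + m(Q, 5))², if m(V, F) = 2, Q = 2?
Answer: 9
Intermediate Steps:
(1 + m(Q, 5))² = (1 + 2)² = 3² = 9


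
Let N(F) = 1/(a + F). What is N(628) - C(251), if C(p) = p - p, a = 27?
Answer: 1/655 ≈ 0.0015267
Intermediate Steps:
C(p) = 0
N(F) = 1/(27 + F)
N(628) - C(251) = 1/(27 + 628) - 1*0 = 1/655 + 0 = 1/655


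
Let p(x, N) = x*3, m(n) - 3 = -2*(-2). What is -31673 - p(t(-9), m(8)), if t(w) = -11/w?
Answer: -95030/3 ≈ -31677.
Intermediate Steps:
m(n) = 7 (m(n) = 3 - 2*(-2) = 3 + 4 = 7)
p(x, N) = 3*x
-31673 - p(t(-9), m(8)) = -31673 - 3*(-11/(-9)) = -31673 - 3*(-11*(-⅑)) = -31673 - 3*11/9 = -31673 - 1*11/3 = -31673 - 11/3 = -95030/3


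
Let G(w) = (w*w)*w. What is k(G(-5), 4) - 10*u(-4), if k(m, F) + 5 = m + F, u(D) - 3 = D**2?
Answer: -316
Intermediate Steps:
u(D) = 3 + D**2
G(w) = w**3 (G(w) = w**2*w = w**3)
k(m, F) = -5 + F + m (k(m, F) = -5 + (m + F) = -5 + (F + m) = -5 + F + m)
k(G(-5), 4) - 10*u(-4) = (-5 + 4 + (-5)**3) - 10*(3 + (-4)**2) = (-5 + 4 - 125) - 10*(3 + 16) = -126 - 10*19 = -126 - 190 = -316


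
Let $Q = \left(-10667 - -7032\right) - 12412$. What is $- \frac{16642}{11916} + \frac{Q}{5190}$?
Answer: $- \frac{11566168}{2576835} \approx -4.4885$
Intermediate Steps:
$Q = -16047$ ($Q = \left(-10667 + 7032\right) - 12412 = -3635 - 12412 = -16047$)
$- \frac{16642}{11916} + \frac{Q}{5190} = - \frac{16642}{11916} - \frac{16047}{5190} = \left(-16642\right) \frac{1}{11916} - \frac{5349}{1730} = - \frac{8321}{5958} - \frac{5349}{1730} = - \frac{11566168}{2576835}$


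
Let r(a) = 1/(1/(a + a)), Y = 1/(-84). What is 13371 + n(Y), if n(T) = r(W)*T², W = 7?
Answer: 6738985/504 ≈ 13371.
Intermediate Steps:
Y = -1/84 ≈ -0.011905
r(a) = 2*a (r(a) = 1/(1/(2*a)) = 2*a)
n(T) = 14*T² (n(T) = (2*7)*T² = 14*T²)
13371 + n(Y) = 13371 + 14*(-1/84)² = 13371 + 14*(1/7056) = 13371 + 1/504 = 6738985/504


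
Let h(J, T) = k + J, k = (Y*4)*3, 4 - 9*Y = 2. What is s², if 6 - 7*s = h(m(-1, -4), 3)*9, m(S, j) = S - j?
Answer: 2025/49 ≈ 41.327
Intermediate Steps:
Y = 2/9 (Y = 4/9 - ⅑*2 = 4/9 - 2/9 = 2/9 ≈ 0.22222)
k = 8/3 (k = ((2/9)*4)*3 = (8/9)*3 = 8/3 ≈ 2.6667)
h(J, T) = 8/3 + J
s = -45/7 (s = 6/7 - (8/3 + (-1 - 1*(-4)))*9/7 = 6/7 - (8/3 + (-1 + 4))*9/7 = 6/7 - (8/3 + 3)*9/7 = 6/7 - 17*9/21 = 6/7 - ⅐*51 = 6/7 - 51/7 = -45/7 ≈ -6.4286)
s² = (-45/7)² = 2025/49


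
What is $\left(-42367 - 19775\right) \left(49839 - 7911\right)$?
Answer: $-2605489776$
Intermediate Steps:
$\left(-42367 - 19775\right) \left(49839 - 7911\right) = \left(-62142\right) 41928 = -2605489776$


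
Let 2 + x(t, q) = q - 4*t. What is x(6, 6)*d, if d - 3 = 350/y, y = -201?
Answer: -5060/201 ≈ -25.174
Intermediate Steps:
d = 253/201 (d = 3 + 350/(-201) = 3 + 350*(-1/201) = 3 - 350/201 = 253/201 ≈ 1.2587)
x(t, q) = -2 + q - 4*t (x(t, q) = -2 + (q - 4*t) = -2 + q - 4*t)
x(6, 6)*d = (-2 + 6 - 4*6)*(253/201) = (-2 + 6 - 24)*(253/201) = -20*253/201 = -5060/201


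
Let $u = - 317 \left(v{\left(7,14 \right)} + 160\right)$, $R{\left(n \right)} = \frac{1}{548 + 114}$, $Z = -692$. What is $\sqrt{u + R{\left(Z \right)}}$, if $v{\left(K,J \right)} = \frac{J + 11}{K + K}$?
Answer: $\frac{16 i \sqrt{1075502743}}{2317} \approx 226.46 i$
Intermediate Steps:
$v{\left(K,J \right)} = \frac{11 + J}{2 K}$
$R{\left(n \right)} = \frac{1}{662}$
$u = - \frac{718005}{14}$ ($u = - 317 \left(\frac{11 + 14}{2 \cdot 7} + 160\right) = - 317 \left(\frac{1}{2} \cdot \frac{1}{7} \cdot 25 + 160\right) = - 317 \left(\frac{25}{14} + 160\right) = \left(-317\right) \frac{2265}{14} = - \frac{718005}{14} \approx -51286.0$)
$\sqrt{u + R{\left(Z \right)}} = \sqrt{- \frac{718005}{14} + \frac{1}{662}} = \sqrt{- \frac{118829824}{2317}} = \frac{16 i \sqrt{1075502743}}{2317}$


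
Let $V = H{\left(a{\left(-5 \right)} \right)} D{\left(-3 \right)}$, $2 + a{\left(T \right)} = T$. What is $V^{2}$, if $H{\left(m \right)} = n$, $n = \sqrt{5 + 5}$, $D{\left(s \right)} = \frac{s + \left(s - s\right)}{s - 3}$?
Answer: $\frac{5}{2} \approx 2.5$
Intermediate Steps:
$D{\left(s \right)} = \frac{s}{-3 + s}$ ($D{\left(s \right)} = \frac{s + 0}{-3 + s} = \frac{s}{-3 + s}$)
$a{\left(T \right)} = -2 + T$
$n = \sqrt{10} \approx 3.1623$
$H{\left(m \right)} = \sqrt{10}$
$V = \frac{\sqrt{10}}{2}$ ($V = \sqrt{10} \left(- \frac{3}{-3 - 3}\right) = \sqrt{10} \left(- \frac{3}{-6}\right) = \sqrt{10} \left(\left(-3\right) \left(- \frac{1}{6}\right)\right) = \sqrt{10} \cdot \frac{1}{2} = \frac{\sqrt{10}}{2} \approx 1.5811$)
$V^{2} = \left(\frac{\sqrt{10}}{2}\right)^{2} = \frac{5}{2}$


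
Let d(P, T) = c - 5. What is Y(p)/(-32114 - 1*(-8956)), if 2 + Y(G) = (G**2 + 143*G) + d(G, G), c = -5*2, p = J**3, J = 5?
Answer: -33483/23158 ≈ -1.4459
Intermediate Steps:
p = 125 (p = 5**3 = 125)
c = -10
d(P, T) = -15 (d(P, T) = -10 - 5 = -15)
Y(G) = -17 + G**2 + 143*G (Y(G) = -2 + ((G**2 + 143*G) - 15) = -2 + (-15 + G**2 + 143*G) = -17 + G**2 + 143*G)
Y(p)/(-32114 - 1*(-8956)) = (-17 + 125**2 + 143*125)/(-32114 - 1*(-8956)) = (-17 + 15625 + 17875)/(-32114 + 8956) = 33483/(-23158) = 33483*(-1/23158) = -33483/23158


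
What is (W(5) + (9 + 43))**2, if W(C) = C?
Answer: 3249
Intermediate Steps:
(W(5) + (9 + 43))**2 = (5 + (9 + 43))**2 = (5 + 52)**2 = 57**2 = 3249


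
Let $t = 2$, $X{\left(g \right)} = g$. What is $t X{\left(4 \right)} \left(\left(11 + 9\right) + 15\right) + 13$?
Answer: $293$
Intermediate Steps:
$t X{\left(4 \right)} \left(\left(11 + 9\right) + 15\right) + 13 = 2 \cdot 4 \left(\left(11 + 9\right) + 15\right) + 13 = 8 \left(20 + 15\right) + 13 = 8 \cdot 35 + 13 = 280 + 13 = 293$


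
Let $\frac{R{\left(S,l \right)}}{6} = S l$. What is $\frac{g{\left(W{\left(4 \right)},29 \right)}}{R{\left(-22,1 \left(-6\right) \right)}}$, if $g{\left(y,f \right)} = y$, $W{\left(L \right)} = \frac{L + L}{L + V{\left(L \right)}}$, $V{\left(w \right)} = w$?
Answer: $\frac{1}{792} \approx 0.0012626$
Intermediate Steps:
$W{\left(L \right)} = 1$ ($W{\left(L \right)} = \frac{L + L}{L + L} = \frac{2 L}{2 L} = 2 L \frac{1}{2 L} = 1$)
$R{\left(S,l \right)} = 6 S l$
$\frac{g{\left(W{\left(4 \right)},29 \right)}}{R{\left(-22,1 \left(-6\right) \right)}} = 1 \frac{1}{6 \left(-22\right) 1 \left(-6\right)} = 1 \frac{1}{6 \left(-22\right) \left(-6\right)} = 1 \cdot \frac{1}{792} = \frac{1}{792}$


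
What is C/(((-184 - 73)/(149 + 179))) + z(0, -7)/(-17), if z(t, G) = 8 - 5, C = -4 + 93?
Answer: -497035/4369 ≈ -113.76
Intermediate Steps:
C = 89
z(t, G) = 3
C/(((-184 - 73)/(149 + 179))) + z(0, -7)/(-17) = 89/(((-184 - 73)/(149 + 179))) + 3/(-17) = 89/((-257/328)) + 3*(-1/17) = 89/((-257*1/328)) - 3/17 = 89/(-257/328) - 3/17 = 89*(-328/257) - 3/17 = -29192/257 - 3/17 = -497035/4369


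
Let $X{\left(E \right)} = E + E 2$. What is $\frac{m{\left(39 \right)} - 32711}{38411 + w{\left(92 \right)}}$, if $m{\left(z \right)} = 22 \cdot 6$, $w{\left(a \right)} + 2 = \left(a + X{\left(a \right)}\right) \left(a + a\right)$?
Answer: $- \frac{32579}{106121} \approx -0.307$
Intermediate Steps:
$X{\left(E \right)} = 3 E$ ($X{\left(E \right)} = E + 2 E = 3 E$)
$w{\left(a \right)} = -2 + 8 a^{2}$ ($w{\left(a \right)} = -2 + \left(a + 3 a\right) \left(a + a\right) = -2 + 4 a 2 a = -2 + 8 a^{2}$)
$m{\left(z \right)} = 132$
$\frac{m{\left(39 \right)} - 32711}{38411 + w{\left(92 \right)}} = \frac{132 - 32711}{38411 - \left(2 - 8 \cdot 92^{2}\right)} = - \frac{32579}{38411 + \left(-2 + 8 \cdot 8464\right)} = - \frac{32579}{38411 + \left(-2 + 67712\right)} = - \frac{32579}{38411 + 67710} = - \frac{32579}{106121}$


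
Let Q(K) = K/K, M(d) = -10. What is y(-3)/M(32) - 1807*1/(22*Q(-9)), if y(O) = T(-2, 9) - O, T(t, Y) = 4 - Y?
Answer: -9013/110 ≈ -81.936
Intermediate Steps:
Q(K) = 1
y(O) = -5 - O (y(O) = (4 - 1*9) - O = (4 - 9) - O = -5 - O)
y(-3)/M(32) - 1807*1/(22*Q(-9)) = (-5 - 1*(-3))/(-10) - 1807/(1*22) = (-5 + 3)*(-⅒) - 1807/22 = -2*(-⅒) - 1807*1/22 = ⅕ - 1807/22 = -9013/110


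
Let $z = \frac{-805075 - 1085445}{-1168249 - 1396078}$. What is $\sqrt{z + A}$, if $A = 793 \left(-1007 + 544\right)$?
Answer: $\frac{i \sqrt{2414349377384568671}}{2564327} \approx 605.94 i$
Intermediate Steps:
$z = \frac{1890520}{2564327}$ ($z = - \frac{1890520}{-2564327} = \left(-1890520\right) \left(- \frac{1}{2564327}\right) = \frac{1890520}{2564327} \approx 0.73724$)
$A = -367159$ ($A = 793 \left(-463\right) = -367159$)
$\sqrt{z + A} = \sqrt{\frac{1890520}{2564327} - 367159} = \sqrt{- \frac{941513846473}{2564327}} = \frac{i \sqrt{2414349377384568671}}{2564327}$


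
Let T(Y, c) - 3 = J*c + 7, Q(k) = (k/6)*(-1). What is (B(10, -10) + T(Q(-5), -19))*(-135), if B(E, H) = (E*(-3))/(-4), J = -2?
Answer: -14985/2 ≈ -7492.5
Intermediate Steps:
Q(k) = -k/6 (Q(k) = (k*(1/6))*(-1) = (k/6)*(-1) = -k/6)
B(E, H) = 3*E/4 (B(E, H) = -3*E*(-1/4) = 3*E/4)
T(Y, c) = 10 - 2*c (T(Y, c) = 3 + (-2*c + 7) = 3 + (7 - 2*c) = 10 - 2*c)
(B(10, -10) + T(Q(-5), -19))*(-135) = ((3/4)*10 + (10 - 2*(-19)))*(-135) = (15/2 + (10 + 38))*(-135) = (15/2 + 48)*(-135) = (111/2)*(-135) = -14985/2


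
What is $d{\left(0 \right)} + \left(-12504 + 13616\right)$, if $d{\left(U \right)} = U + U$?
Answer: $1112$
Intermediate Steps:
$d{\left(U \right)} = 2 U$
$d{\left(0 \right)} + \left(-12504 + 13616\right) = 2 \cdot 0 + \left(-12504 + 13616\right) = 0 + 1112 = 1112$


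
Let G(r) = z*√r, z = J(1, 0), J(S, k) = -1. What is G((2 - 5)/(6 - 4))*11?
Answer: -11*I*√6/2 ≈ -13.472*I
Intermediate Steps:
z = -1
G(r) = -√r
G((2 - 5)/(6 - 4))*11 = -√((2 - 5)/(6 - 4))*11 = -√(-3/2)*11 = -I*√6/2*11 = -11*I*√6/2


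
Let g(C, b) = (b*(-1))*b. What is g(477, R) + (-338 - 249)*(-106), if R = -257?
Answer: -3827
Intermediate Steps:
g(C, b) = -b**2 (g(C, b) = (-b)*b = -b**2)
g(477, R) + (-338 - 249)*(-106) = -1*(-257)**2 + (-338 - 249)*(-106) = -1*66049 - 587*(-106) = -66049 + 62222 = -3827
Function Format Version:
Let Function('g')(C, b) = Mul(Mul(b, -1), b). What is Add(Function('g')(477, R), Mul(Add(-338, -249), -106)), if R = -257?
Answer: -3827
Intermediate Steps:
Function('g')(C, b) = Mul(-1, Pow(b, 2)) (Function('g')(C, b) = Mul(Mul(-1, b), b) = Mul(-1, Pow(b, 2)))
Add(Function('g')(477, R), Mul(Add(-338, -249), -106)) = Add(Mul(-1, Pow(-257, 2)), Mul(Add(-338, -249), -106)) = Add(Mul(-1, 66049), Mul(-587, -106)) = Add(-66049, 62222) = -3827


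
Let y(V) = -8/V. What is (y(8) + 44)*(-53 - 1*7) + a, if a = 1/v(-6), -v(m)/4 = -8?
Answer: -82559/32 ≈ -2580.0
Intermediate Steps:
v(m) = 32 (v(m) = -4*(-8) = 32)
a = 1/32 ≈ 0.031250
(y(8) + 44)*(-53 - 1*7) + a = (-8/8 + 44)*(-53 - 1*7) + 1/32 = (-8*⅛ + 44)*(-53 - 7) + 1/32 = (-1 + 44)*(-60) + 1/32 = 43*(-60) + 1/32 = -2580 + 1/32 = -82559/32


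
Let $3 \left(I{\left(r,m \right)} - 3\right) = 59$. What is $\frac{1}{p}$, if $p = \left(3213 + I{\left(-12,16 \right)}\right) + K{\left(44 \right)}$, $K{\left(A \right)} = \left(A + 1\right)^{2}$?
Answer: $\frac{3}{15782} \approx 0.00019009$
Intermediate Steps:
$I{\left(r,m \right)} = \frac{68}{3}$ ($I{\left(r,m \right)} = 3 + \frac{1}{3} \cdot 59 = 3 + \frac{59}{3} = \frac{68}{3}$)
$K{\left(A \right)} = \left(1 + A\right)^{2}$
$p = \frac{15782}{3}$ ($p = \left(3213 + \frac{68}{3}\right) + \left(1 + 44\right)^{2} = \frac{9707}{3} + 45^{2} = \frac{9707}{3} + 2025 = \frac{15782}{3} \approx 5260.7$)
$\frac{1}{p} = \frac{1}{\frac{15782}{3}} = \frac{3}{15782}$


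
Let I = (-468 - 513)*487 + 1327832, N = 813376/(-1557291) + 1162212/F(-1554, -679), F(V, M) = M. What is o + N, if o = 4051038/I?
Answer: -1534756703167788278/898880379700065 ≈ -1707.4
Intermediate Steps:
N = -1810454569996/1057400589 (N = 813376/(-1557291) + 1162212/(-679) = 813376*(-1/1557291) + 1162212*(-1/679) = -813376/1557291 - 1162212/679 = -1810454569996/1057400589 ≈ -1712.2)
I = 850085 (I = -981*487 + 1327832 = -477747 + 1327832 = 850085)
o = 4051038/850085 ≈ 4.7654
o + N = 4051038/850085 - 1810454569996/1057400589 = -1534756703167788278/898880379700065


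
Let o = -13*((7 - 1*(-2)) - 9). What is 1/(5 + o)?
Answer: 1/5 ≈ 0.20000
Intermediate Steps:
o = 0 (o = -13*((7 + 2) - 9) = -13*(9 - 9) = -13*0 = 0)
1/(5 + o) = 1/(5 + 0) = 1/5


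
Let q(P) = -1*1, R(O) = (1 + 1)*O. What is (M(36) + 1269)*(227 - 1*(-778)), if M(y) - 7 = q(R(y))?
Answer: 1281375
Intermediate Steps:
R(O) = 2*O
q(P) = -1
M(y) = 6 (M(y) = 7 - 1 = 6)
(M(36) + 1269)*(227 - 1*(-778)) = (6 + 1269)*(227 - 1*(-778)) = 1275*(227 + 778) = 1275*1005 = 1281375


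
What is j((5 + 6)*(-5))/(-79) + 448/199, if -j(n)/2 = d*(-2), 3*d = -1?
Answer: 106972/47163 ≈ 2.2681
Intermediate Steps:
d = -1/3 (d = (1/3)*(-1) = -1/3 ≈ -0.33333)
j(n) = -4/3 (j(n) = -(-2)*(-2)/3 = -2*2/3 = -4/3)
j((5 + 6)*(-5))/(-79) + 448/199 = -4/3/(-79) + 448/199 = -4/3*(-1/79) + 448*(1/199) = 4/237 + 448/199 = 106972/47163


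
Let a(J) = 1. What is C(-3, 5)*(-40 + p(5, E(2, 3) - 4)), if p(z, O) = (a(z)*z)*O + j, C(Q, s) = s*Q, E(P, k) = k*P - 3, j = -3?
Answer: 720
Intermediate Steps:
E(P, k) = -3 + P*k (E(P, k) = P*k - 3 = -3 + P*k)
C(Q, s) = Q*s
p(z, O) = -3 + O*z (p(z, O) = (1*z)*O - 3 = z*O - 3 = O*z - 3 = -3 + O*z)
C(-3, 5)*(-40 + p(5, E(2, 3) - 4)) = (-3*5)*(-40 + (-3 + ((-3 + 2*3) - 4)*5)) = -15*(-40 + (-3 + ((-3 + 6) - 4)*5)) = -15*(-40 + (-3 + (3 - 4)*5)) = -15*(-40 + (-3 - 1*5)) = -15*(-40 + (-3 - 5)) = -15*(-40 - 8) = -15*(-48) = 720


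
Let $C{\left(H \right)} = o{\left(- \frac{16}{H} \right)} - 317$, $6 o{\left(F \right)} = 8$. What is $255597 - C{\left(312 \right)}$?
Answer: $\frac{767738}{3} \approx 2.5591 \cdot 10^{5}$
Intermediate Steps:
$o{\left(F \right)} = \frac{4}{3}$ ($o{\left(F \right)} = \frac{1}{6} \cdot 8 = \frac{4}{3}$)
$C{\left(H \right)} = - \frac{947}{3}$ ($C{\left(H \right)} = \frac{4}{3} - 317 = - \frac{947}{3}$)
$255597 - C{\left(312 \right)} = 255597 - - \frac{947}{3} = 255597 + \frac{947}{3} = \frac{767738}{3}$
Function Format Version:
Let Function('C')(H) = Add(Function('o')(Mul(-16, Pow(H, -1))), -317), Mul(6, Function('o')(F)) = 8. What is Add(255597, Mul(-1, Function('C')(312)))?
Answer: Rational(767738, 3) ≈ 2.5591e+5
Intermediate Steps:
Function('o')(F) = Rational(4, 3) (Function('o')(F) = Mul(Rational(1, 6), 8) = Rational(4, 3))
Function('C')(H) = Rational(-947, 3) (Function('C')(H) = Add(Rational(4, 3), -317) = Rational(-947, 3))
Add(255597, Mul(-1, Function('C')(312))) = Add(255597, Mul(-1, Rational(-947, 3))) = Add(255597, Rational(947, 3)) = Rational(767738, 3)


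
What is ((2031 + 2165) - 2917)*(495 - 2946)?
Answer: -3134829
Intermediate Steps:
((2031 + 2165) - 2917)*(495 - 2946) = (4196 - 2917)*(-2451) = 1279*(-2451) = -3134829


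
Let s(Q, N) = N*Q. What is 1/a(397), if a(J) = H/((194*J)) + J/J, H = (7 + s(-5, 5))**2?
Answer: 38509/38671 ≈ 0.99581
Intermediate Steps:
H = 324 (H = (7 + 5*(-5))**2 = (7 - 25)**2 = (-18)**2 = 324)
a(J) = 1 + 162/(97*J) (a(J) = 324/((194*J)) + J/J = 324*(1/(194*J)) + 1 = 162/(97*J) + 1 = 1 + 162/(97*J))
1/a(397) = 1/((162/97 + 397)/397) = 1/((1/397)*(38671/97)) = 1/(38671/38509) = 38509/38671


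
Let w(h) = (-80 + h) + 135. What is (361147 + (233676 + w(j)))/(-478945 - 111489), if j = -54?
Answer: -297412/295217 ≈ -1.0074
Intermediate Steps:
w(h) = 55 + h
(361147 + (233676 + w(j)))/(-478945 - 111489) = (361147 + (233676 + (55 - 54)))/(-478945 - 111489) = (361147 + (233676 + 1))/(-590434) = (361147 + 233677)*(-1/590434) = 594824*(-1/590434) = -297412/295217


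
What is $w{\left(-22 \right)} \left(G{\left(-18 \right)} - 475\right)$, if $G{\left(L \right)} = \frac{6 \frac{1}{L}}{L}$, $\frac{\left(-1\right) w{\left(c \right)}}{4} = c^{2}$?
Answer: $\frac{24828232}{27} \approx 9.1956 \cdot 10^{5}$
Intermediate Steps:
$w{\left(c \right)} = - 4 c^{2}$
$G{\left(L \right)} = \frac{6}{L^{2}}$
$w{\left(-22 \right)} \left(G{\left(-18 \right)} - 475\right) = - 4 \left(-22\right)^{2} \left(\frac{6}{324} - 475\right) = \left(-4\right) 484 \left(6 \cdot \frac{1}{324} - 475\right) = - 1936 \left(\frac{1}{54} - 475\right) = \left(-1936\right) \left(- \frac{25649}{54}\right) = \frac{24828232}{27}$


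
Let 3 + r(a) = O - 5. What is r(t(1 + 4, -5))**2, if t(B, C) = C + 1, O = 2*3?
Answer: 4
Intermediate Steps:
O = 6
t(B, C) = 1 + C
r(a) = -2 (r(a) = -3 + (6 - 5) = -3 + 1 = -2)
r(t(1 + 4, -5))**2 = (-2)**2 = 4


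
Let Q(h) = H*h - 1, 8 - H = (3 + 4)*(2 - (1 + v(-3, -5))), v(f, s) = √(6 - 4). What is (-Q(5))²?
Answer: 2466 + 280*√2 ≈ 2862.0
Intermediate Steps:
v(f, s) = √2
H = 1 + 7*√2 (H = 8 - (3 + 4)*(2 - (1 + √2)) = 8 - 7*(2 + (-1 - √2)) = 8 - 7*(1 - √2) = 8 - (7 - 7*√2) = 8 + (-7 + 7*√2) = 1 + 7*√2 ≈ 10.899)
Q(h) = -1 + h*(1 + 7*√2) (Q(h) = (1 + 7*√2)*h - 1 = h*(1 + 7*√2) - 1 = -1 + h*(1 + 7*√2))
(-Q(5))² = (-(-1 + 5*(1 + 7*√2)))² = (-(-1 + (5 + 35*√2)))² = (-(4 + 35*√2))² = (-4 - 35*√2)²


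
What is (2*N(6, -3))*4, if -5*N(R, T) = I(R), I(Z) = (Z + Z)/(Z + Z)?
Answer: -8/5 ≈ -1.6000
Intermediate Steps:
I(Z) = 1 (I(Z) = (2*Z)/((2*Z)) = (2*Z)*(1/(2*Z)) = 1)
N(R, T) = -1/5 (N(R, T) = -1/5*1 = -1/5)
(2*N(6, -3))*4 = (2*(-1/5))*4 = -2/5*4 = -8/5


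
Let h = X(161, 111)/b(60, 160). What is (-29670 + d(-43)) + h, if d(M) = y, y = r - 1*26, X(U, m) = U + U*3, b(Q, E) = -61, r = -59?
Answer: -1815699/61 ≈ -29766.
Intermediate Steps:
X(U, m) = 4*U (X(U, m) = U + 3*U = 4*U)
y = -85 (y = -59 - 1*26 = -59 - 26 = -85)
d(M) = -85
h = -644/61 (h = (4*161)/(-61) = 644*(-1/61) = -644/61 ≈ -10.557)
(-29670 + d(-43)) + h = (-29670 - 85) - 644/61 = -29755 - 644/61 = -1815699/61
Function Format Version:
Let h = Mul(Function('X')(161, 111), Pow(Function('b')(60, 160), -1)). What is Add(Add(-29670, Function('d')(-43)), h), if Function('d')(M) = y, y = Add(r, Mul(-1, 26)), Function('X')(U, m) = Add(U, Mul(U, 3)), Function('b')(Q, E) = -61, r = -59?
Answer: Rational(-1815699, 61) ≈ -29766.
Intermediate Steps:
Function('X')(U, m) = Mul(4, U) (Function('X')(U, m) = Add(U, Mul(3, U)) = Mul(4, U))
y = -85 (y = Add(-59, Mul(-1, 26)) = Add(-59, -26) = -85)
Function('d')(M) = -85
h = Rational(-644, 61) (h = Mul(Mul(4, 161), Pow(-61, -1)) = Mul(644, Rational(-1, 61)) = Rational(-644, 61) ≈ -10.557)
Add(Add(-29670, Function('d')(-43)), h) = Add(Add(-29670, -85), Rational(-644, 61)) = Add(-29755, Rational(-644, 61)) = Rational(-1815699, 61)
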